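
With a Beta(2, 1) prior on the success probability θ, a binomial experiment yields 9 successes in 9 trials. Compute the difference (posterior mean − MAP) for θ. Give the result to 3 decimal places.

Posterior: Beta(2+9, 1+0) = Beta(11, 1).
Since β = 1 ≤ 1 and α > 1, the Beta density is monotone increasing on [0,1]; the mode is at 1.
Mean = 11/(11+1) = 0.917.
Difference = 0.917 − 1.000 = -0.083.
Left-skewed posterior ⇒ mean < mode.

-0.083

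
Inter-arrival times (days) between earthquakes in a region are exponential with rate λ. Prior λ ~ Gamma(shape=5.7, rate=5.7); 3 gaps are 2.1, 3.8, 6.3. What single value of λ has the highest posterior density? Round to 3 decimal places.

Σ times = 12.2. Posterior: Gamma(shape = 5.7+3 = 8.7, rate = 5.7+12.2 = 17.9).
Mode = (α−1)/β = 7.7/17.9 = 0.430.
Mean = α/β = 8.7/17.9 = 0.486.
This is the posterior mode — the MAP estimate.

0.430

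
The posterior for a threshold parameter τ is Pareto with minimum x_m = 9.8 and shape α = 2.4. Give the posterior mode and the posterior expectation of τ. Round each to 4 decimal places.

The Pareto density is strictly decreasing on [x_m, ∞), so the mode is x_m = 9.8000.
Mean = α·x_m/(α−1) = 2.4·9.8/1.4 = 16.8000.

τ_MAP = 9.8000, E[τ|data] = 16.8000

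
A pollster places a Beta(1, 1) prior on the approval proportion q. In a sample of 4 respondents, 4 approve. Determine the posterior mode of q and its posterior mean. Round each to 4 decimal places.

MAP = 1.0000, posterior mean = 0.8333

Posterior: Beta(1+4, 1+0) = Beta(5, 1).
Since β = 1 ≤ 1 and α > 1, the Beta density is monotone increasing on [0,1]; the mode is at 1.
Mean = 5/(5+1) = 0.8333.
The posterior is left-skewed, so the mode exceeds the mean.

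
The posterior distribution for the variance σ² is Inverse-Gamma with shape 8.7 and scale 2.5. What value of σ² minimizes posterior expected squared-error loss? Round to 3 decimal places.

0.325

Mode = β/(α+1) = 2.5/9.7 = 0.258.
Mean = β/(α−1) = 2.5/7.7 = 0.325.
Squared-error loss ⇒ the optimal estimator is the posterior mean.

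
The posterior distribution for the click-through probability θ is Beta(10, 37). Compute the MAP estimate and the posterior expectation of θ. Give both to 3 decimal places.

Mode = (10−1)/(10+37−2) = 9/45 = 0.200.
Mean = 10/(10+37) = 10/47 = 0.213.

θ_MAP = 0.200, E[θ|data] = 0.213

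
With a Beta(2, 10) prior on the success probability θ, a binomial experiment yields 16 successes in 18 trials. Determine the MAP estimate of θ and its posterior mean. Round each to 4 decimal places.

Posterior: Beta(2+16, 10+2) = Beta(18, 12).
Mode = (18−1)/(18+12−2) = 17/28 = 0.6071.
Mean = 18/(18+12) = 18/30 = 0.6000.

MAP estimate = 0.6071, posterior mean = 0.6000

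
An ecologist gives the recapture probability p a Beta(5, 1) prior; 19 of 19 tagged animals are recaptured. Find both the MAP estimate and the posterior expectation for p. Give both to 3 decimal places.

Posterior: Beta(5+19, 1+0) = Beta(24, 1).
Since β = 1 ≤ 1 and α > 1, the Beta density is monotone increasing on [0,1]; the mode is at 1.
Mean = 24/(24+1) = 0.960.

MAP: 1.000. Posterior mean: 0.960.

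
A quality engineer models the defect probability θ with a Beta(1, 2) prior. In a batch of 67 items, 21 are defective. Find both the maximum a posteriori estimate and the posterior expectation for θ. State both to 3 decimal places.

Posterior: Beta(1+21, 2+46) = Beta(22, 48).
Mode = (22−1)/(22+48−2) = 21/68 = 0.309.
Mean = 22/(22+48) = 22/70 = 0.314.

MAP = 0.309; posterior mean = 0.314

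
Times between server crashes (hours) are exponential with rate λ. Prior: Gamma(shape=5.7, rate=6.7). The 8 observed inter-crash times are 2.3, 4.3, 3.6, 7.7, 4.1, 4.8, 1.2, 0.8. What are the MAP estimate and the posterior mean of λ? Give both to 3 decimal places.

MAP: 0.358. Posterior mean: 0.386.

Σ times = 28.8. Posterior: Gamma(shape = 5.7+8 = 13.7, rate = 6.7+28.8 = 35.5).
Mode = (α−1)/β = 12.7/35.5 = 0.358.
Mean = α/β = 13.7/35.5 = 0.386.
Mean > mode: the posterior has a right tail.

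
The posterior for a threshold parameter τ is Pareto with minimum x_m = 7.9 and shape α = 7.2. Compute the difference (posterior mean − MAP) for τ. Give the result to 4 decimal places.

1.2742

The Pareto density is strictly decreasing on [x_m, ∞), so the mode is x_m = 7.9000.
Mean = α·x_m/(α−1) = 7.2·7.9/6.2 = 9.1742.
Difference = 9.1742 − 7.9000 = 1.2742.
The mean is pulled above the mode by the posterior's right skew.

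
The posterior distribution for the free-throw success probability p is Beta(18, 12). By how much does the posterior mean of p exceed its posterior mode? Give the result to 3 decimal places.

-0.007

Mode = (18−1)/(18+12−2) = 17/28 = 0.607.
Mean = 18/(18+12) = 18/30 = 0.600.
Difference = 0.600 − 0.607 = -0.007.
Mode > mean: the posterior has a left tail.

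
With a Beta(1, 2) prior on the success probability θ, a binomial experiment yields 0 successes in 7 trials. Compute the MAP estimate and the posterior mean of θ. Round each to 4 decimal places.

θ_MAP = 0.0000, E[θ|data] = 0.1000

Posterior: Beta(1+0, 2+7) = Beta(1, 9).
Since α = 1 ≤ 1 and β > 1, the Beta density is monotone decreasing on [0,1]; the mode is at 0.
Mean = 1/(1+9) = 0.1000.
The mean is pulled above the mode by the posterior's right skew.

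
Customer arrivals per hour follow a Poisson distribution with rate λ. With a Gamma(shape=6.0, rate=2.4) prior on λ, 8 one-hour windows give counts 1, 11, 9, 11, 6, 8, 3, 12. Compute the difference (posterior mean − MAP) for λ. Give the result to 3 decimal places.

Σ counts = 61. Posterior: Gamma(shape = 6.0+61 = 67.0, rate = 2.4+8 = 10.4).
Mode = (α−1)/β = 66.0/10.4 = 6.346.
Mean = α/β = 67.0/10.4 = 6.442.
Difference = 6.442 − 6.346 = 0.096.

0.096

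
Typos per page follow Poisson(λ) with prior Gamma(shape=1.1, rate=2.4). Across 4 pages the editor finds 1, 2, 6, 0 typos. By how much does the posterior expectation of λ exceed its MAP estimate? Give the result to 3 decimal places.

0.156

Σ counts = 9. Posterior: Gamma(shape = 1.1+9 = 10.1, rate = 2.4+4 = 6.4).
Mode = (α−1)/β = 9.1/6.4 = 1.422.
Mean = α/β = 10.1/6.4 = 1.578.
Difference = 1.578 − 1.422 = 0.156.
The mean is pulled above the mode by the posterior's right skew.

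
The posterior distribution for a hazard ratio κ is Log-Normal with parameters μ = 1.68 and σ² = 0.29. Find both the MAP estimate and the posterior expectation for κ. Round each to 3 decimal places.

Mode = exp(μ − σ²) = exp(1.39) = 4.015.
Mean = exp(μ + σ²/2) = exp(1.825) = 6.203.
Right-skewed posterior ⇒ mode < mean.

MAP: 4.015. Posterior mean: 6.203.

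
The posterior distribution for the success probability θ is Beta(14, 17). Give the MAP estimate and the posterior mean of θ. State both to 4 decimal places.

Mode = (14−1)/(14+17−2) = 13/29 = 0.4483.
Mean = 14/(14+17) = 14/31 = 0.4516.
Mean > mode: the posterior has a right tail.

MAP = 0.4483; posterior mean = 0.4516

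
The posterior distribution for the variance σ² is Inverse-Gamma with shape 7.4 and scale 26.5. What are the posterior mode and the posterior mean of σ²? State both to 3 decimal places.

σ²_MAP = 3.155, E[σ²|data] = 4.141

Mode = β/(α+1) = 26.5/8.4 = 3.155.
Mean = β/(α−1) = 26.5/6.4 = 4.141.
The mean is pulled above the mode by the posterior's right skew.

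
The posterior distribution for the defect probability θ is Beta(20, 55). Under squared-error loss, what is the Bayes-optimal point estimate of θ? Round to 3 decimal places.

Mode = (20−1)/(20+55−2) = 19/73 = 0.260.
Mean = 20/(20+55) = 20/75 = 0.267.
Squared-error loss ⇒ the optimal estimator is the posterior mean.

0.267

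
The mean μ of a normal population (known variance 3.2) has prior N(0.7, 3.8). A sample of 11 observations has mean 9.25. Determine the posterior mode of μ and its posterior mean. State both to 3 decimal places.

μ_MAP = 8.642, E[μ|data] = 8.642

Posterior for μ is Normal. Precision-weighted mean: (1/3.8·0.7 + 11/3.2·9.25) / (1/3.8 + 11/3.2) = 8.642.
A Normal posterior is symmetric, so mode = mean.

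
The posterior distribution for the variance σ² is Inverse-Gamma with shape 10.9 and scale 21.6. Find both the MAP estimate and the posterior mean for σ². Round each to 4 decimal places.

Mode = β/(α+1) = 21.6/11.9 = 1.8151.
Mean = β/(α−1) = 21.6/9.9 = 2.1818.

MAP = 1.8151; posterior mean = 2.1818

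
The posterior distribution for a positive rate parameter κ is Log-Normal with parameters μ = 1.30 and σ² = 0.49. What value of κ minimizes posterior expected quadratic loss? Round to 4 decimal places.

Mode = exp(μ − σ²) = exp(0.81) = 2.2479.
Mean = exp(μ + σ²/2) = exp(1.545) = 4.6880.
Quadratic loss ⇒ the optimal estimator is the posterior mean.

4.6880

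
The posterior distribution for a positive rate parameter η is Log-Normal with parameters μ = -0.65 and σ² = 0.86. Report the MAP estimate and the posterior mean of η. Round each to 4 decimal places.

η_MAP = 0.2209, E[η|data] = 0.8025

Mode = exp(μ − σ²) = exp(-1.51) = 0.2209.
Mean = exp(μ + σ²/2) = exp(-0.220) = 0.8025.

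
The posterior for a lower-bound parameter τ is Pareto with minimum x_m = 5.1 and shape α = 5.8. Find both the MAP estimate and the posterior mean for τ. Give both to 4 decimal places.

MAP = 5.1000, posterior mean = 6.1625

The Pareto density is strictly decreasing on [x_m, ∞), so the mode is x_m = 5.1000.
Mean = α·x_m/(α−1) = 5.8·5.1/4.8 = 6.1625.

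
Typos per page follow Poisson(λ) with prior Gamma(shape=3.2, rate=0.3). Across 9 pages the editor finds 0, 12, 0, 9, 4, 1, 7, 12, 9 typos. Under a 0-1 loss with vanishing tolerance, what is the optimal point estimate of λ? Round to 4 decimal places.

Σ counts = 54. Posterior: Gamma(shape = 3.2+54 = 57.2, rate = 0.3+9 = 9.3).
Mode = (α−1)/β = 56.2/9.3 = 6.0430.
Mean = α/β = 57.2/9.3 = 6.1505.
This is the posterior mode — the MAP estimate.

6.0430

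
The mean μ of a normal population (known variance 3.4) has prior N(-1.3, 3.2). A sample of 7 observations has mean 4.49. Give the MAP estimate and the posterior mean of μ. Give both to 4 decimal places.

Posterior for μ is Normal. Precision-weighted mean: (1/3.2·-1.3 + 7/3.4·4.49) / (1/3.2 + 7/3.4) = 3.7270.
A Normal posterior is symmetric, so mode = mean.

MAP: 3.7270. Posterior mean: 3.7270.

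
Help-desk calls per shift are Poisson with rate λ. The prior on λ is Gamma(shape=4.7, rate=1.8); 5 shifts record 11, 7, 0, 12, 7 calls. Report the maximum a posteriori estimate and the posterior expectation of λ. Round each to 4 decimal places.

MAP: 5.9853. Posterior mean: 6.1324.

Σ counts = 37. Posterior: Gamma(shape = 4.7+37 = 41.7, rate = 1.8+5 = 6.8).
Mode = (α−1)/β = 40.7/6.8 = 5.9853.
Mean = α/β = 41.7/6.8 = 6.1324.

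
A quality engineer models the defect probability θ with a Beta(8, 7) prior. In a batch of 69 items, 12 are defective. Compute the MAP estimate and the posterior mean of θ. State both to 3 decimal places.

Posterior: Beta(8+12, 7+57) = Beta(20, 64).
Mode = (20−1)/(20+64−2) = 19/82 = 0.232.
Mean = 20/(20+64) = 20/84 = 0.238.

MAP = 0.232; posterior mean = 0.238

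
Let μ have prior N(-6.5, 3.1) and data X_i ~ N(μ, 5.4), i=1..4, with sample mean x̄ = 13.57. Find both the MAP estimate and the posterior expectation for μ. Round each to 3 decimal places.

MAP = 7.481; posterior mean = 7.481

Posterior for μ is Normal. Precision-weighted mean: (1/3.1·-6.5 + 4/5.4·13.57) / (1/3.1 + 4/5.4) = 7.481.
A Normal posterior is symmetric, so mode = mean.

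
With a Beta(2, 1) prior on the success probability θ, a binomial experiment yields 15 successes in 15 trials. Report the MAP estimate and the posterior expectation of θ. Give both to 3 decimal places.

Posterior: Beta(2+15, 1+0) = Beta(17, 1).
Since β = 1 ≤ 1 and α > 1, the Beta density is monotone increasing on [0,1]; the mode is at 1.
Mean = 17/(17+1) = 0.944.
Mode > mean: the posterior has a left tail.

MAP estimate = 1.000, posterior expectation = 0.944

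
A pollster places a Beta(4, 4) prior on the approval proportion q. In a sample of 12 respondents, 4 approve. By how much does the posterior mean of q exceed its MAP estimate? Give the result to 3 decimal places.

0.011

Posterior: Beta(4+4, 4+8) = Beta(8, 12).
Mode = (8−1)/(8+12−2) = 7/18 = 0.389.
Mean = 8/(8+12) = 8/20 = 0.400.
Difference = 0.400 − 0.389 = 0.011.
Right-skewed posterior ⇒ mode < mean.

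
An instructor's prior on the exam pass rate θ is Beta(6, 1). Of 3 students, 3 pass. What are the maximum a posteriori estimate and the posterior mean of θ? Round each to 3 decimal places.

θ_MAP = 1.000, E[θ|data] = 0.900

Posterior: Beta(6+3, 1+0) = Beta(9, 1).
Since β = 1 ≤ 1 and α > 1, the Beta density is monotone increasing on [0,1]; the mode is at 1.
Mean = 9/(9+1) = 0.900.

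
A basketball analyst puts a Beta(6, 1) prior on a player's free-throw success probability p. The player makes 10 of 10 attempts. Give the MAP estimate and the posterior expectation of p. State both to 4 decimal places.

Posterior: Beta(6+10, 1+0) = Beta(16, 1).
Since β = 1 ≤ 1 and α > 1, the Beta density is monotone increasing on [0,1]; the mode is at 1.
Mean = 16/(16+1) = 0.9412.
The mean is pulled below the mode by the posterior's left skew.

MAP: 1.0000. Posterior mean: 0.9412.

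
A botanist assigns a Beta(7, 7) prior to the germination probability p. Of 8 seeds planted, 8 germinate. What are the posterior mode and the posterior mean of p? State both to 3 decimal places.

Posterior: Beta(7+8, 7+0) = Beta(15, 7).
Mode = (15−1)/(15+7−2) = 14/20 = 0.700.
Mean = 15/(15+7) = 15/22 = 0.682.

MAP: 0.700. Posterior mean: 0.682.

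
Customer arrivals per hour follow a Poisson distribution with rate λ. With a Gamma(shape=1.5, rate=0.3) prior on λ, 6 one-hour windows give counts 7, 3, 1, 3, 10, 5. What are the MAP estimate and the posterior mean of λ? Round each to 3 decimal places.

Σ counts = 29. Posterior: Gamma(shape = 1.5+29 = 30.5, rate = 0.3+6 = 6.3).
Mode = (α−1)/β = 29.5/6.3 = 4.683.
Mean = α/β = 30.5/6.3 = 4.841.

MAP estimate = 4.683, posterior mean = 4.841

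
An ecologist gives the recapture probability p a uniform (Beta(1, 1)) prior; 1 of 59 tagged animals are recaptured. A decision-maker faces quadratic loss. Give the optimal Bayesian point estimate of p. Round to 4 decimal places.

0.0328

Posterior: Beta(1+1, 1+58) = Beta(2, 59).
Mode = (2−1)/(2+59−2) = 1/59 = 0.0169.
With a flat prior the MAP equals the MLE, 1/59.
Mean = 2/(2+59) = 2/61 = 0.0328.
Quadratic loss ⇒ the optimal estimator is the posterior mean.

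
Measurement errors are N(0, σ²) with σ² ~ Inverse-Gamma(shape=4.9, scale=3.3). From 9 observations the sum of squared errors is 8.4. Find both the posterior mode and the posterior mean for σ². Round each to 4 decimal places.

MAP = 0.7212; posterior mean = 0.8929

Posterior: Inverse-Gamma(shape = 4.9+9/2 = 9.4, scale = 3.3+8.4/2 = 7.5).
Mode = β/(α+1) = 7.5/10.4 = 0.7212.
Mean = β/(α−1) = 7.5/8.4 = 0.8929.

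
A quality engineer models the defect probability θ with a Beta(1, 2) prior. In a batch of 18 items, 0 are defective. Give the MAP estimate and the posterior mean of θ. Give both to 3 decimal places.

MAP estimate = 0.000, posterior mean = 0.048

Posterior: Beta(1+0, 2+18) = Beta(1, 20).
Since α = 1 ≤ 1 and β > 1, the Beta density is monotone decreasing on [0,1]; the mode is at 0.
Mean = 1/(1+20) = 0.048.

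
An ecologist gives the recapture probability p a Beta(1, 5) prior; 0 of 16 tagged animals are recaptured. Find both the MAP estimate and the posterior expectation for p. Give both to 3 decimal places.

Posterior: Beta(1+0, 5+16) = Beta(1, 21).
Since α = 1 ≤ 1 and β > 1, the Beta density is monotone decreasing on [0,1]; the mode is at 0.
Mean = 1/(1+21) = 0.045.

MAP estimate = 0.000, posterior expectation = 0.045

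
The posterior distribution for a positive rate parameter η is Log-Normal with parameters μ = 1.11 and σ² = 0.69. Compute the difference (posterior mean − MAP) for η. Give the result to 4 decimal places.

2.7625

Mode = exp(μ − σ²) = exp(0.42) = 1.5220.
Mean = exp(μ + σ²/2) = exp(1.455) = 4.2845.
Difference = 4.2845 − 1.5220 = 2.7625.
The mean is pulled above the mode by the posterior's right skew.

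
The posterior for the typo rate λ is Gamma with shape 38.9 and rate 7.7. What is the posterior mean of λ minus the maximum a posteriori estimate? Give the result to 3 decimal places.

Mode = (α−1)/β = 37.9/7.7 = 4.922.
Mean = α/β = 38.9/7.7 = 5.052.
Difference = 5.052 − 4.922 = 0.130.

0.130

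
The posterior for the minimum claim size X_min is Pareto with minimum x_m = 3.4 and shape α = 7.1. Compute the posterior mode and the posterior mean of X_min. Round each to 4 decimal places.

The Pareto density is strictly decreasing on [x_m, ∞), so the mode is x_m = 3.4000.
Mean = α·x_m/(α−1) = 7.1·3.4/6.1 = 3.9574.

posterior mode = 3.4000, posterior mean = 3.9574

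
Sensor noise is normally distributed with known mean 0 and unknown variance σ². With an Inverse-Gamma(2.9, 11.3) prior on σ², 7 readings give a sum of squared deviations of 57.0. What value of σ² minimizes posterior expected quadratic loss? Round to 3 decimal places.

Posterior: Inverse-Gamma(shape = 2.9+7/2 = 6.4, scale = 11.3+57.0/2 = 39.8).
Mode = β/(α+1) = 39.8/7.4 = 5.378.
Mean = β/(α−1) = 39.8/5.4 = 7.370.
Quadratic loss ⇒ the optimal estimator is the posterior mean.

7.370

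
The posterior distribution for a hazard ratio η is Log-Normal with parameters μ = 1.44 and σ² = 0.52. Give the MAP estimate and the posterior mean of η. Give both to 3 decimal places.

Mode = exp(μ − σ²) = exp(0.92) = 2.509.
Mean = exp(μ + σ²/2) = exp(1.700) = 5.474.
The posterior is right-skewed, so the mean exceeds the mode.

MAP = 2.509, posterior mean = 5.474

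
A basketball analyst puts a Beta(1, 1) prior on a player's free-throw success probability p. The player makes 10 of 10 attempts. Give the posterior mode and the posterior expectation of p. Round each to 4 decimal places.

p_MAP = 1.0000, E[p|data] = 0.9167

Posterior: Beta(1+10, 1+0) = Beta(11, 1).
Since β = 1 ≤ 1 and α > 1, the Beta density is monotone increasing on [0,1]; the mode is at 1.
Mean = 11/(11+1) = 0.9167.
The mean is pulled below the mode by the posterior's left skew.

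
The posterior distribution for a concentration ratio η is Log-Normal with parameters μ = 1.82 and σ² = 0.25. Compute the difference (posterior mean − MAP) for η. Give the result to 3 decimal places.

2.187

Mode = exp(μ − σ²) = exp(1.57) = 4.807.
Mean = exp(μ + σ²/2) = exp(1.945) = 6.994.
Difference = 6.994 − 4.807 = 2.187.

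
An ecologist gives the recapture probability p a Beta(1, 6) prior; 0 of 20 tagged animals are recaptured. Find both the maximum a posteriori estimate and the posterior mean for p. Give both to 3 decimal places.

Posterior: Beta(1+0, 6+20) = Beta(1, 26).
Since α = 1 ≤ 1 and β > 1, the Beta density is monotone decreasing on [0,1]; the mode is at 0.
Mean = 1/(1+26) = 0.037.

maximum a posteriori estimate = 0.000, posterior mean = 0.037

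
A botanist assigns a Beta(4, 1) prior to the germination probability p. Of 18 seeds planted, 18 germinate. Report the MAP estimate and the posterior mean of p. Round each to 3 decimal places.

MAP estimate = 1.000, posterior mean = 0.957

Posterior: Beta(4+18, 1+0) = Beta(22, 1).
Since β = 1 ≤ 1 and α > 1, the Beta density is monotone increasing on [0,1]; the mode is at 1.
Mean = 22/(22+1) = 0.957.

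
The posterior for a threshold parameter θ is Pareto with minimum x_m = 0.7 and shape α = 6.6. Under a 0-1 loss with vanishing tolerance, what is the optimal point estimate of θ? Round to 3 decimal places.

0.700

The Pareto density is strictly decreasing on [x_m, ∞), so the mode is x_m = 0.700.
Mean = α·x_m/(α−1) = 6.6·0.7/5.6 = 0.825.
This is the posterior mode — the MAP estimate.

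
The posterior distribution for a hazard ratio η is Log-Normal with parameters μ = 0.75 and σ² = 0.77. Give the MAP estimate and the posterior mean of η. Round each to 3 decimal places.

Mode = exp(μ − σ²) = exp(-0.02) = 0.980.
Mean = exp(μ + σ²/2) = exp(1.135) = 3.111.

MAP = 0.980, posterior mean = 3.111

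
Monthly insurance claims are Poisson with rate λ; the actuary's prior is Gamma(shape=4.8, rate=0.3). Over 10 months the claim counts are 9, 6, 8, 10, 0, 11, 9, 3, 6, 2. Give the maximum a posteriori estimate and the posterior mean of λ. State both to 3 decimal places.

MAP = 6.583; posterior mean = 6.680

Σ counts = 64. Posterior: Gamma(shape = 4.8+64 = 68.8, rate = 0.3+10 = 10.3).
Mode = (α−1)/β = 67.8/10.3 = 6.583.
Mean = α/β = 68.8/10.3 = 6.680.
The posterior is right-skewed, so the mean exceeds the mode.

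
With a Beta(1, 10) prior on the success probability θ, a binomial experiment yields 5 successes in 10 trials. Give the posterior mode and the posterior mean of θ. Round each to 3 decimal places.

MAP = 0.263; posterior mean = 0.286

Posterior: Beta(1+5, 10+5) = Beta(6, 15).
Mode = (6−1)/(6+15−2) = 5/19 = 0.263.
Mean = 6/(6+15) = 6/21 = 0.286.
The posterior is right-skewed, so the mean exceeds the mode.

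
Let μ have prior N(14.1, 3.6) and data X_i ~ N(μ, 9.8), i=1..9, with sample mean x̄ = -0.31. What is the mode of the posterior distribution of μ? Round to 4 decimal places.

3.0364

Posterior for μ is Normal. Precision-weighted mean: (1/3.6·14.1 + 9/9.8·-0.31) / (1/3.6 + 9/9.8) = 3.0364.
A Normal posterior is symmetric, so mode = mean.
This is the posterior mode — the MAP estimate.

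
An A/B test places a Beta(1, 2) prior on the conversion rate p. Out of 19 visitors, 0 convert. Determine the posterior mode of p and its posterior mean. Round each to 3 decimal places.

Posterior: Beta(1+0, 2+19) = Beta(1, 21).
Since α = 1 ≤ 1 and β > 1, the Beta density is monotone decreasing on [0,1]; the mode is at 0.
Mean = 1/(1+21) = 0.045.

MAP = 0.000, posterior mean = 0.045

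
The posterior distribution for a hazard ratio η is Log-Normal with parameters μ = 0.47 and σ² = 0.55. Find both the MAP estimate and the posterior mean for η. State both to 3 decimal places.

MAP = 0.923, posterior mean = 2.106

Mode = exp(μ − σ²) = exp(-0.08) = 0.923.
Mean = exp(μ + σ²/2) = exp(0.745) = 2.106.
Right-skewed posterior ⇒ mode < mean.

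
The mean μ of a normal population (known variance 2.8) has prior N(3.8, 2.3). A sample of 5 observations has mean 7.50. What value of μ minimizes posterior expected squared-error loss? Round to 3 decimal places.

6.776

Posterior for μ is Normal. Precision-weighted mean: (1/2.3·3.8 + 5/2.8·7.50) / (1/2.3 + 5/2.8) = 6.776.
A Normal posterior is symmetric, so mode = mean.
Squared-error loss ⇒ the optimal estimator is the posterior mean.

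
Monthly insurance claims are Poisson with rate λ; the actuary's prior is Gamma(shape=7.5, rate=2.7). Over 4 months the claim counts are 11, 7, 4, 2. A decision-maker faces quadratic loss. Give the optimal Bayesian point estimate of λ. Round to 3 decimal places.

4.701

Σ counts = 24. Posterior: Gamma(shape = 7.5+24 = 31.5, rate = 2.7+4 = 6.7).
Mode = (α−1)/β = 30.5/6.7 = 4.552.
Mean = α/β = 31.5/6.7 = 4.701.
Quadratic loss ⇒ the optimal estimator is the posterior mean.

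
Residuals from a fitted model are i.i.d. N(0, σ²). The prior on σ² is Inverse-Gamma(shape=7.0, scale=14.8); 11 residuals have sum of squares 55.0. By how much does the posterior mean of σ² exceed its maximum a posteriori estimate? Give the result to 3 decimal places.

Posterior: Inverse-Gamma(shape = 7.0+11/2 = 12.5, scale = 14.8+55.0/2 = 42.3).
Mode = β/(α+1) = 42.3/13.5 = 3.133.
Mean = β/(α−1) = 42.3/11.5 = 3.678.
Difference = 3.678 − 3.133 = 0.545.
Right-skewed posterior ⇒ mode < mean.

0.545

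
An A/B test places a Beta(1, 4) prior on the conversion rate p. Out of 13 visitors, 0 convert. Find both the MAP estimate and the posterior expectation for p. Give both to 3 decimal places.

Posterior: Beta(1+0, 4+13) = Beta(1, 17).
Since α = 1 ≤ 1 and β > 1, the Beta density is monotone decreasing on [0,1]; the mode is at 0.
Mean = 1/(1+17) = 0.056.
Mean > mode: the posterior has a right tail.

MAP estimate = 0.000, posterior expectation = 0.056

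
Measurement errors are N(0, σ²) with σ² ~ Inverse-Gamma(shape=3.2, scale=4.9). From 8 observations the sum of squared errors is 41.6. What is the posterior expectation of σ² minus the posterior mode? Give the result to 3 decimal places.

Posterior: Inverse-Gamma(shape = 3.2+8/2 = 7.2, scale = 4.9+41.6/2 = 25.7).
Mode = β/(α+1) = 25.7/8.2 = 3.134.
Mean = β/(α−1) = 25.7/6.2 = 4.145.
Difference = 4.145 − 3.134 = 1.011.

1.011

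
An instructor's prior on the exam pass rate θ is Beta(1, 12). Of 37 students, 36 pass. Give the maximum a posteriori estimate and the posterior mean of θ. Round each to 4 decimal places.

Posterior: Beta(1+36, 12+1) = Beta(37, 13).
Mode = (37−1)/(37+13−2) = 36/48 = 0.7500.
Mean = 37/(37+13) = 37/50 = 0.7400.

MAP = 0.7500, posterior mean = 0.7400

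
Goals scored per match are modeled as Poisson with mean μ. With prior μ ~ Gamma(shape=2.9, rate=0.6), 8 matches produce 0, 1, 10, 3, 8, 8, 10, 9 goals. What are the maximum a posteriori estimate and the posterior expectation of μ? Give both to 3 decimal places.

MAP: 5.919. Posterior mean: 6.035.

Σ counts = 49. Posterior: Gamma(shape = 2.9+49 = 51.9, rate = 0.6+8 = 8.6).
Mode = (α−1)/β = 50.9/8.6 = 5.919.
Mean = α/β = 51.9/8.6 = 6.035.
The mean is pulled above the mode by the posterior's right skew.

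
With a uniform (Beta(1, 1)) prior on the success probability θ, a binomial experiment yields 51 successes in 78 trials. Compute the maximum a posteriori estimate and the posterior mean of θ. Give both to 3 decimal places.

MAP: 0.654. Posterior mean: 0.650.

Posterior: Beta(1+51, 1+27) = Beta(52, 28).
Mode = (52−1)/(52+28−2) = 51/78 = 0.654.
With a flat prior the MAP equals the MLE, 51/78.
Mean = 52/(52+28) = 52/80 = 0.650.
Mode > mean: the posterior has a left tail.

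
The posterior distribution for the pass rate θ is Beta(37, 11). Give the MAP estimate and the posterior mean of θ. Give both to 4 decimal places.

Mode = (37−1)/(37+11−2) = 36/46 = 0.7826.
Mean = 37/(37+11) = 37/48 = 0.7708.

θ_MAP = 0.7826, E[θ|data] = 0.7708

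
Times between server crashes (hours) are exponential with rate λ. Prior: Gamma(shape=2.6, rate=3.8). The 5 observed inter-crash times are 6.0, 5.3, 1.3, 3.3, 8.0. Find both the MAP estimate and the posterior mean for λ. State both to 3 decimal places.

Σ times = 23.9. Posterior: Gamma(shape = 2.6+5 = 7.6, rate = 3.8+23.9 = 27.7).
Mode = (α−1)/β = 6.6/27.7 = 0.238.
Mean = α/β = 7.6/27.7 = 0.274.
The posterior is right-skewed, so the mean exceeds the mode.

MAP = 0.238; posterior mean = 0.274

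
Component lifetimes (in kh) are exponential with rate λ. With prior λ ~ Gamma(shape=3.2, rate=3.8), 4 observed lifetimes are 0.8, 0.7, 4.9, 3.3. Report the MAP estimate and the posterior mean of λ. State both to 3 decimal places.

MAP = 0.459, posterior mean = 0.533

Σ times = 9.7. Posterior: Gamma(shape = 3.2+4 = 7.2, rate = 3.8+9.7 = 13.5).
Mode = (α−1)/β = 6.2/13.5 = 0.459.
Mean = α/β = 7.2/13.5 = 0.533.
Right-skewed posterior ⇒ mode < mean.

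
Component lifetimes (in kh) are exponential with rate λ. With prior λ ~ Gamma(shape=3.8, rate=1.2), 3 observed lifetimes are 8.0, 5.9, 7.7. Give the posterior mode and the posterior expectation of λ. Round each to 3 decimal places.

posterior mode = 0.254, posterior expectation = 0.298

Σ times = 21.6. Posterior: Gamma(shape = 3.8+3 = 6.8, rate = 1.2+21.6 = 22.8).
Mode = (α−1)/β = 5.8/22.8 = 0.254.
Mean = α/β = 6.8/22.8 = 0.298.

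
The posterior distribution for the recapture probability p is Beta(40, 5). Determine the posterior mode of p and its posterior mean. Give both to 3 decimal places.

Mode = (40−1)/(40+5−2) = 39/43 = 0.907.
Mean = 40/(40+5) = 40/45 = 0.889.

p_MAP = 0.907, E[p|data] = 0.889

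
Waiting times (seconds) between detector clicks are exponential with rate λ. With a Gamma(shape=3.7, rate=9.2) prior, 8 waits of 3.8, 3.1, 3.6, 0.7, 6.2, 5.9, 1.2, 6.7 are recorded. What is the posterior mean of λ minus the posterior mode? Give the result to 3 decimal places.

0.025

Σ times = 31.2. Posterior: Gamma(shape = 3.7+8 = 11.7, rate = 9.2+31.2 = 40.4).
Mode = (α−1)/β = 10.7/40.4 = 0.265.
Mean = α/β = 11.7/40.4 = 0.290.
Difference = 0.290 − 0.265 = 0.025.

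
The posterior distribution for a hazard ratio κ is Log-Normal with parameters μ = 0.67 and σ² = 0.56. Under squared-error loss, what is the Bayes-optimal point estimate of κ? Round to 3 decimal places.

Mode = exp(μ − σ²) = exp(0.11) = 1.116.
Mean = exp(μ + σ²/2) = exp(0.950) = 2.586.
Squared-error loss ⇒ the optimal estimator is the posterior mean.

2.586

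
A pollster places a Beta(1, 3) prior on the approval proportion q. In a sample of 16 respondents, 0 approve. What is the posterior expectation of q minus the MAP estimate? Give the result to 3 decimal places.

0.050

Posterior: Beta(1+0, 3+16) = Beta(1, 19).
Since α = 1 ≤ 1 and β > 1, the Beta density is monotone decreasing on [0,1]; the mode is at 0.
Mean = 1/(1+19) = 0.050.
Difference = 0.050 − 0.000 = 0.050.
Mean > mode: the posterior has a right tail.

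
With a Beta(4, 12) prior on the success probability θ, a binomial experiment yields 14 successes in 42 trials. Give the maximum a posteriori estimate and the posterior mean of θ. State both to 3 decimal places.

MAP = 0.304, posterior mean = 0.310

Posterior: Beta(4+14, 12+28) = Beta(18, 40).
Mode = (18−1)/(18+40−2) = 17/56 = 0.304.
Mean = 18/(18+40) = 18/58 = 0.310.
The mean is pulled above the mode by the posterior's right skew.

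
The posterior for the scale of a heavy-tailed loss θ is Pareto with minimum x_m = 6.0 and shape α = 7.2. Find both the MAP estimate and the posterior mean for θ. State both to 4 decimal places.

The Pareto density is strictly decreasing on [x_m, ∞), so the mode is x_m = 6.0000.
Mean = α·x_m/(α−1) = 7.2·6.0/6.2 = 6.9677.

MAP estimate = 6.0000, posterior mean = 6.9677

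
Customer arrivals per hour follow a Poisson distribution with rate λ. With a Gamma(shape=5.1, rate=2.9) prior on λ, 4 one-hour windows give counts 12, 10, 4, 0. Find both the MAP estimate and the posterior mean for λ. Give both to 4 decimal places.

MAP = 4.3623, posterior mean = 4.5072

Σ counts = 26. Posterior: Gamma(shape = 5.1+26 = 31.1, rate = 2.9+4 = 6.9).
Mode = (α−1)/β = 30.1/6.9 = 4.3623.
Mean = α/β = 31.1/6.9 = 4.5072.
The mean is pulled above the mode by the posterior's right skew.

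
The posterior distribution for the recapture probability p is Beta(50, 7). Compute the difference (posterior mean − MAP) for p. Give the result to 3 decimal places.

Mode = (50−1)/(50+7−2) = 49/55 = 0.891.
Mean = 50/(50+7) = 50/57 = 0.877.
Difference = 0.877 − 0.891 = -0.014.

-0.014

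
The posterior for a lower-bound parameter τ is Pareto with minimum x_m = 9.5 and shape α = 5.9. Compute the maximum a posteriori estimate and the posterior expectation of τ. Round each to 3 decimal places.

The Pareto density is strictly decreasing on [x_m, ∞), so the mode is x_m = 9.500.
Mean = α·x_m/(α−1) = 5.9·9.5/4.9 = 11.439.
The mean is pulled above the mode by the posterior's right skew.

maximum a posteriori estimate = 9.500, posterior expectation = 11.439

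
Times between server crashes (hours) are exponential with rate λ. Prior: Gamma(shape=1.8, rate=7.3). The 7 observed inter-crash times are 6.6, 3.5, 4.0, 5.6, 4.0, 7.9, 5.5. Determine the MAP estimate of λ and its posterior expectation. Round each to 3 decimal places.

MAP estimate = 0.176, posterior expectation = 0.198

Σ times = 37.1. Posterior: Gamma(shape = 1.8+7 = 8.8, rate = 7.3+37.1 = 44.4).
Mode = (α−1)/β = 7.8/44.4 = 0.176.
Mean = α/β = 8.8/44.4 = 0.198.
Right-skewed posterior ⇒ mode < mean.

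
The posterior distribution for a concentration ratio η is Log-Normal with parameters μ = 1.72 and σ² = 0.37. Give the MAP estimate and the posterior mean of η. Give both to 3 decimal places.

MAP estimate = 3.857, posterior mean = 6.719

Mode = exp(μ − σ²) = exp(1.35) = 3.857.
Mean = exp(μ + σ²/2) = exp(1.905) = 6.719.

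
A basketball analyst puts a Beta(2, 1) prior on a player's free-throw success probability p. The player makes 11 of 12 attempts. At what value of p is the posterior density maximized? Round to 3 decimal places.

0.923

Posterior: Beta(2+11, 1+1) = Beta(13, 2).
Mode = (13−1)/(13+2−2) = 12/13 = 0.923.
Mean = 13/(13+2) = 13/15 = 0.867.
This is the posterior mode — the MAP estimate.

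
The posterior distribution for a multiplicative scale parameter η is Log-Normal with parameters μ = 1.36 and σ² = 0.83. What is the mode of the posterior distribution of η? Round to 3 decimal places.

1.699

Mode = exp(μ − σ²) = exp(0.53) = 1.699.
Mean = exp(μ + σ²/2) = exp(1.775) = 5.900.
This is the posterior mode — the MAP estimate.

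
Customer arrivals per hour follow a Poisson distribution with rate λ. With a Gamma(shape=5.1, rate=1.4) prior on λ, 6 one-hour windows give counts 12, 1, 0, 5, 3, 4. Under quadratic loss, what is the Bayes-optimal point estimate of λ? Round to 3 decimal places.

Σ counts = 25. Posterior: Gamma(shape = 5.1+25 = 30.1, rate = 1.4+6 = 7.4).
Mode = (α−1)/β = 29.1/7.4 = 3.932.
Mean = α/β = 30.1/7.4 = 4.068.
Quadratic loss ⇒ the optimal estimator is the posterior mean.

4.068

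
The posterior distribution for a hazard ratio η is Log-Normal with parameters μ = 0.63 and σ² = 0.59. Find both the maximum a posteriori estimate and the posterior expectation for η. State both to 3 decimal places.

Mode = exp(μ − σ²) = exp(0.04) = 1.041.
Mean = exp(μ + σ²/2) = exp(0.925) = 2.522.
The posterior is right-skewed, so the mean exceeds the mode.

MAP: 1.041. Posterior mean: 2.522.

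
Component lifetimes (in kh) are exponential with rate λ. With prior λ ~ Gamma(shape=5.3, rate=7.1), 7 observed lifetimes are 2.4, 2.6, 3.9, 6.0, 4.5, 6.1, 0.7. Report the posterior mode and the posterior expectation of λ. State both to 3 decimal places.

MAP = 0.339; posterior mean = 0.369

Σ times = 26.2. Posterior: Gamma(shape = 5.3+7 = 12.3, rate = 7.1+26.2 = 33.3).
Mode = (α−1)/β = 11.3/33.3 = 0.339.
Mean = α/β = 12.3/33.3 = 0.369.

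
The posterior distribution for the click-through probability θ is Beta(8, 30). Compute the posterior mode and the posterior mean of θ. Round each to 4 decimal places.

Mode = (8−1)/(8+30−2) = 7/36 = 0.1944.
Mean = 8/(8+30) = 8/38 = 0.2105.

posterior mode = 0.1944, posterior mean = 0.2105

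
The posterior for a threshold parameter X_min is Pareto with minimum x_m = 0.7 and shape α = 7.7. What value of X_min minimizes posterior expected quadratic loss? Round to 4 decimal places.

0.8045

The Pareto density is strictly decreasing on [x_m, ∞), so the mode is x_m = 0.7000.
Mean = α·x_m/(α−1) = 7.7·0.7/6.7 = 0.8045.
Quadratic loss ⇒ the optimal estimator is the posterior mean.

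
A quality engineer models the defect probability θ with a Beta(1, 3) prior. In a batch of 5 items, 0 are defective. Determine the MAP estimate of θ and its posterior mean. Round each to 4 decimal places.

Posterior: Beta(1+0, 3+5) = Beta(1, 8).
Since α = 1 ≤ 1 and β > 1, the Beta density is monotone decreasing on [0,1]; the mode is at 0.
Mean = 1/(1+8) = 0.1111.
Right-skewed posterior ⇒ mode < mean.

MAP estimate = 0.0000, posterior mean = 0.1111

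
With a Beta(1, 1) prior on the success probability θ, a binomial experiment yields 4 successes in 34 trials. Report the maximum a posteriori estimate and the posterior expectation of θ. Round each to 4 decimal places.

Posterior: Beta(1+4, 1+30) = Beta(5, 31).
Mode = (5−1)/(5+31−2) = 4/34 = 0.1176.
With a flat prior the MAP equals the MLE, 4/34.
Mean = 5/(5+31) = 5/36 = 0.1389.

MAP = 0.1176; posterior mean = 0.1389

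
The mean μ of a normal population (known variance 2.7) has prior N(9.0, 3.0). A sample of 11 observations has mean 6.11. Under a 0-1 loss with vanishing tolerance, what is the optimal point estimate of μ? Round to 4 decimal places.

Posterior for μ is Normal. Precision-weighted mean: (1/3.0·9.0 + 11/2.7·6.11) / (1/3.0 + 11/2.7) = 6.3286.
A Normal posterior is symmetric, so mode = mean.
This is the posterior mode — the MAP estimate.

6.3286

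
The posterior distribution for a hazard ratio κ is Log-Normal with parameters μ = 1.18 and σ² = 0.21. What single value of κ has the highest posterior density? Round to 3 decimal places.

2.638

Mode = exp(μ − σ²) = exp(0.97) = 2.638.
Mean = exp(μ + σ²/2) = exp(1.285) = 3.615.
This is the posterior mode — the MAP estimate.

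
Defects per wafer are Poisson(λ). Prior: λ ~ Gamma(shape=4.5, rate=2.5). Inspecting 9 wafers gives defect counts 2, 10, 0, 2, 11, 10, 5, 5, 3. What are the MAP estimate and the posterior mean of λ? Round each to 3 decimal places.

MAP: 4.478. Posterior mean: 4.565.

Σ counts = 48. Posterior: Gamma(shape = 4.5+48 = 52.5, rate = 2.5+9 = 11.5).
Mode = (α−1)/β = 51.5/11.5 = 4.478.
Mean = α/β = 52.5/11.5 = 4.565.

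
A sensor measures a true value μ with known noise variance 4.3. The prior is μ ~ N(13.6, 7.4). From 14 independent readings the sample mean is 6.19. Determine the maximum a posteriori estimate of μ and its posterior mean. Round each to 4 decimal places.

MAP: 6.4853. Posterior mean: 6.4853.

Posterior for μ is Normal. Precision-weighted mean: (1/7.4·13.6 + 14/4.3·6.19) / (1/7.4 + 14/4.3) = 6.4853.
A Normal posterior is symmetric, so mode = mean.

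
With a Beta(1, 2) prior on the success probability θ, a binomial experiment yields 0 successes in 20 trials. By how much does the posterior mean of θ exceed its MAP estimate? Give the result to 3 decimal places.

Posterior: Beta(1+0, 2+20) = Beta(1, 22).
Since α = 1 ≤ 1 and β > 1, the Beta density is monotone decreasing on [0,1]; the mode is at 0.
Mean = 1/(1+22) = 0.043.
Difference = 0.043 − 0.000 = 0.043.

0.043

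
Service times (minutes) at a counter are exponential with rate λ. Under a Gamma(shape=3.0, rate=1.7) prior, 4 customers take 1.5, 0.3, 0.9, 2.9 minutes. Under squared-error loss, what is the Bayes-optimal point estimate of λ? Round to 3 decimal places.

0.959

Σ times = 5.6. Posterior: Gamma(shape = 3.0+4 = 7.0, rate = 1.7+5.6 = 7.3).
Mode = (α−1)/β = 6.0/7.3 = 0.822.
Mean = α/β = 7.0/7.3 = 0.959.
Squared-error loss ⇒ the optimal estimator is the posterior mean.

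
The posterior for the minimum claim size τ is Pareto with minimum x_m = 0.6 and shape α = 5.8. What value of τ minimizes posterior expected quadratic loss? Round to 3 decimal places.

0.725

The Pareto density is strictly decreasing on [x_m, ∞), so the mode is x_m = 0.600.
Mean = α·x_m/(α−1) = 5.8·0.6/4.8 = 0.725.
Quadratic loss ⇒ the optimal estimator is the posterior mean.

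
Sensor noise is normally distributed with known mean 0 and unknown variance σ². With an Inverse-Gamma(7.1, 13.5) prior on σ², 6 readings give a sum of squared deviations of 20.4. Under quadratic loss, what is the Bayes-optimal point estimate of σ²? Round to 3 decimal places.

2.604

Posterior: Inverse-Gamma(shape = 7.1+6/2 = 10.1, scale = 13.5+20.4/2 = 23.7).
Mode = β/(α+1) = 23.7/11.1 = 2.135.
Mean = β/(α−1) = 23.7/9.1 = 2.604.
Quadratic loss ⇒ the optimal estimator is the posterior mean.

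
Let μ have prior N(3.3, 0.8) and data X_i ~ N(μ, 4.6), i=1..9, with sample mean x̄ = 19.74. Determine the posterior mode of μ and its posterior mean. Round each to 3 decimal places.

MAP = 13.331, posterior mean = 13.331

Posterior for μ is Normal. Precision-weighted mean: (1/0.8·3.3 + 9/4.6·19.74) / (1/0.8 + 9/4.6) = 13.331.
A Normal posterior is symmetric, so mode = mean.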